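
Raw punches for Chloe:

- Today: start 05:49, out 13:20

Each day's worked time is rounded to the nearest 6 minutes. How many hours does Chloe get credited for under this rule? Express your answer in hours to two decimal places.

7.50 hours

Today: 05:49–13:20 = 7 h 31 min → rounds to 7 h 30 min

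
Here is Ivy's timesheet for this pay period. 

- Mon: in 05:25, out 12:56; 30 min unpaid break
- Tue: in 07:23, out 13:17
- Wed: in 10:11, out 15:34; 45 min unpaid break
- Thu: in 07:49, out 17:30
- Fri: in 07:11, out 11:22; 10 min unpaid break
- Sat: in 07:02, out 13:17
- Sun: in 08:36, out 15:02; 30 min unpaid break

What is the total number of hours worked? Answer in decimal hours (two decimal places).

Mon: 05:25–12:56 = 7 h 31 min; less 30 min break → 7 h 1 min
Tue: 07:23–13:17 = 5 h 54 min
Wed: 10:11–15:34 = 5 h 23 min; less 45 min break → 4 h 38 min
Thu: 07:49–17:30 = 9 h 41 min
Fri: 07:11–11:22 = 4 h 11 min; less 10 min break → 4 h 1 min
Sat: 07:02–13:17 = 6 h 15 min
Sun: 08:36–15:02 = 6 h 26 min; less 30 min break → 5 h 56 min
Total: 7 h 1 min + 5 h 54 min + 4 h 38 min + 9 h 41 min + 4 h 1 min + 6 h 15 min + 5 h 56 min = 43 h 26 min.

43.43 hours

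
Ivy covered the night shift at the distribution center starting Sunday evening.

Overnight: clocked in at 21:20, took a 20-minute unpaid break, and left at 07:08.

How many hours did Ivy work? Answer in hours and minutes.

9 h 28 min

Overnight: 21:20 → midnight = 2 h 40 min; midnight → 07:08 = 7 h 8 min; span 9 h 48 min; less 20 min break → 9 h 28 min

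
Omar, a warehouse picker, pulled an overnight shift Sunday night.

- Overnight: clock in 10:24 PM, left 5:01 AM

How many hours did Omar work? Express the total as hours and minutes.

Overnight: 10:24 PM → midnight = 1 h 36 min; midnight → 5:01 AM = 5 h 1 min; span 6 h 37 min

6 h 37 min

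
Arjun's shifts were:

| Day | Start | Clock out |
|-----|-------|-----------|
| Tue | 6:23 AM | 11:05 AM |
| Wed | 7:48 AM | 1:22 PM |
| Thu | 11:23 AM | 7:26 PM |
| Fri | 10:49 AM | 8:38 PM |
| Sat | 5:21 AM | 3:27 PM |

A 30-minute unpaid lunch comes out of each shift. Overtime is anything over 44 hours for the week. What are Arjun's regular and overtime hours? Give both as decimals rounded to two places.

Regular 35.73 hours, overtime 0.00 hours

Tue: 6:23 AM–11:05 AM = 4 h 42 min; less 30 min break → 4 h 12 min
Wed: 7:48 AM–1:22 PM = 5 h 34 min; less 30 min break → 5 h 4 min
Thu: 11:23 AM–7:26 PM = 8 h 3 min; less 30 min break → 7 h 33 min
Fri: 10:49 AM–8:38 PM = 9 h 49 min; less 30 min break → 9 h 19 min
Sat: 5:21 AM–3:27 PM = 10 h 6 min; less 30 min break → 9 h 36 min
Total worked: 35 h 44 min = 35.73 h.
Threshold 44 h → overtime 0 h 0 min, regular 35 h 44 min.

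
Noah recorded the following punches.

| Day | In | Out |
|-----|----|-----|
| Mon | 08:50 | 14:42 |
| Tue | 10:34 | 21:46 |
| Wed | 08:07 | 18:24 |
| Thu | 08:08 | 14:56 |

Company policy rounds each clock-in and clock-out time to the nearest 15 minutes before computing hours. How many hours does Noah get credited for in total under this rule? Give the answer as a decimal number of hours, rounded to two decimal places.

34.50 hours

Mon: in 08:50→08:45, out 14:42→14:45; 6 h 0 min
Tue: in 10:34→10:30, out 21:46→21:45; 11 h 15 min
Wed: in 08:07→08:00, out 18:24→18:30; 10 h 30 min
Thu: in 08:08→08:15, out 14:56→15:00; 6 h 45 min
Total credited: 34 h 30 min.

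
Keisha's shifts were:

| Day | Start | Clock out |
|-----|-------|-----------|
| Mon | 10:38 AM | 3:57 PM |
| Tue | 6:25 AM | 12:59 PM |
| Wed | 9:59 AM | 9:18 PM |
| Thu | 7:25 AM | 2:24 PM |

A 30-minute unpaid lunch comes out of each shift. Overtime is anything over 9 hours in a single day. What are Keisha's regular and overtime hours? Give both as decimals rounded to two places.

Mon: 10:38 AM–3:57 PM = 5 h 19 min; less 30 min break → 4 h 49 min
Tue: 6:25 AM–12:59 PM = 6 h 34 min; less 30 min break → 6 h 4 min
Wed: 9:59 AM–9:18 PM = 11 h 19 min; less 30 min break → 10 h 49 min
Thu: 7:25 AM–2:24 PM = 6 h 59 min; less 30 min break → 6 h 29 min
Mon reg 4 h 49 min / OT 0 h 0 min; Tue reg 6 h 4 min / OT 0 h 0 min; Wed reg 9 h 0 min / OT 1 h 49 min; Thu reg 6 h 29 min / OT 0 h 0 min.
Totals: regular 26 h 22 min, overtime 1 h 49 min.

Regular 26.37 hours, overtime 1.82 hours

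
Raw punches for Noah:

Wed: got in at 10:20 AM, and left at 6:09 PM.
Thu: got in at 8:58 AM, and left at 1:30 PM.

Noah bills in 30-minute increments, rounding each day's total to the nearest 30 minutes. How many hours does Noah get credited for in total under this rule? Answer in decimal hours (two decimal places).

12.50 hours

Wed: 10:20 AM–6:09 PM = 7 h 49 min → rounds to 8 h 0 min
Thu: 8:58 AM–1:30 PM = 4 h 32 min → rounds to 4 h 30 min
Total credited: 12 h 30 min.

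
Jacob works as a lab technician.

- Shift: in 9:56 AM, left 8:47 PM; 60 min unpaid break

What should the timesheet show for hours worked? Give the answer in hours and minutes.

Shift: 9:56 AM–8:47 PM = 10 h 51 min; less 60 min break → 9 h 51 min

9 h 51 min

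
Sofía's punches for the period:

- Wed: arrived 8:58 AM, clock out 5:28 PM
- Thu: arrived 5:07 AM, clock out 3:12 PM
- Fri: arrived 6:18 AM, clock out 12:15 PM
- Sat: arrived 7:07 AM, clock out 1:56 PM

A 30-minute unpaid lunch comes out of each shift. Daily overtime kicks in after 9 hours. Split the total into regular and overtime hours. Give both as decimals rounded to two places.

Wed: 8:58 AM–5:28 PM = 8 h 30 min; less 30 min break → 8 h 0 min
Thu: 5:07 AM–3:12 PM = 10 h 5 min; less 30 min break → 9 h 35 min
Fri: 6:18 AM–12:15 PM = 5 h 57 min; less 30 min break → 5 h 27 min
Sat: 7:07 AM–1:56 PM = 6 h 49 min; less 30 min break → 6 h 19 min
Wed reg 8 h 0 min / OT 0 h 0 min; Thu reg 9 h 0 min / OT 0 h 35 min; Fri reg 5 h 27 min / OT 0 h 0 min; Sat reg 6 h 19 min / OT 0 h 0 min.
Totals: regular 28 h 46 min, overtime 0 h 35 min.

Regular 28.77 hours, overtime 0.58 hours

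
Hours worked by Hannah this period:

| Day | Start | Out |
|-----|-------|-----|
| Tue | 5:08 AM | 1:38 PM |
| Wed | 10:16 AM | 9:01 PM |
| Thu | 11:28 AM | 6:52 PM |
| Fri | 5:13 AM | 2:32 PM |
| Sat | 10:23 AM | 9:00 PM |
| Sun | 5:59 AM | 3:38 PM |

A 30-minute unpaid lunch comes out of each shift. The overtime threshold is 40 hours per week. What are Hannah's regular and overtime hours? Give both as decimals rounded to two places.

Tue: 5:08 AM–1:38 PM = 8 h 30 min; less 30 min break → 8 h 0 min
Wed: 10:16 AM–9:01 PM = 10 h 45 min; less 30 min break → 10 h 15 min
Thu: 11:28 AM–6:52 PM = 7 h 24 min; less 30 min break → 6 h 54 min
Fri: 5:13 AM–2:32 PM = 9 h 19 min; less 30 min break → 8 h 49 min
Sat: 10:23 AM–9:00 PM = 10 h 37 min; less 30 min break → 10 h 7 min
Sun: 5:59 AM–3:38 PM = 9 h 39 min; less 30 min break → 9 h 9 min
Total worked: 53 h 14 min = 53.23 h.
Threshold 40 h → overtime 13 h 14 min, regular 40 h 0 min.

Regular 40.00 hours, overtime 13.23 hours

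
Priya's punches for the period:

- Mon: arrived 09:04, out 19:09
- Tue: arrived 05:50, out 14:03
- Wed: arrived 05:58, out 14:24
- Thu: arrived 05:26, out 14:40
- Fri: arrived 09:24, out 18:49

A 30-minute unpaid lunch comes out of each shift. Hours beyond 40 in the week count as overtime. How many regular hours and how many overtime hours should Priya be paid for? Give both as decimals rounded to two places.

Regular 40.00 hours, overtime 2.88 hours

Mon: 09:04–19:09 = 10 h 5 min; less 30 min break → 9 h 35 min
Tue: 05:50–14:03 = 8 h 13 min; less 30 min break → 7 h 43 min
Wed: 05:58–14:24 = 8 h 26 min; less 30 min break → 7 h 56 min
Thu: 05:26–14:40 = 9 h 14 min; less 30 min break → 8 h 44 min
Fri: 09:24–18:49 = 9 h 25 min; less 30 min break → 8 h 55 min
Total worked: 42 h 53 min = 42.88 h.
Threshold 40 h → overtime 2 h 53 min, regular 40 h 0 min.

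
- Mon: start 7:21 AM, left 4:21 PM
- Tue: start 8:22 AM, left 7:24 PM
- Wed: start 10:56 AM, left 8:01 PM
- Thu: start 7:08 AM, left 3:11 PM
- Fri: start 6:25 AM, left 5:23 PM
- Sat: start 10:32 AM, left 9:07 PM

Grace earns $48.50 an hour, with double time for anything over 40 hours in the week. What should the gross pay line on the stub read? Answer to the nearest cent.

$3755.52

Mon: 7:21 AM–4:21 PM = 9 h 0 min
Tue: 8:22 AM–7:24 PM = 11 h 2 min
Wed: 10:56 AM–8:01 PM = 9 h 5 min
Thu: 7:08 AM–3:11 PM = 8 h 3 min
Fri: 6:25 AM–5:23 PM = 10 h 58 min
Sat: 10:32 AM–9:07 PM = 10 h 35 min
Total worked: 58 h 43 min = 3523 min.
Regular 40 h 0 min = 2400 min at $48.50/h; overtime 18 h 43 min = 1123 min at $97.00/h.
Pay = (2400 × $48.50 + 1123 × $97.00) ÷ 60 = $3755.52.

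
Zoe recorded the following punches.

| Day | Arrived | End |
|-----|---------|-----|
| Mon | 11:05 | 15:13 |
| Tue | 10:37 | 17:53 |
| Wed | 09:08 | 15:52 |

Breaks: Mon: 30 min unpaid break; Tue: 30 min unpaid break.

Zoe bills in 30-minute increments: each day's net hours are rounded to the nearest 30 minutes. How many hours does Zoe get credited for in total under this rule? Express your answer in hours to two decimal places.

Mon: 11:05–15:13 = 4 h 8 min − 30 min = 3 h 38 min → rounds to 3 h 30 min
Tue: 10:37–17:53 = 7 h 16 min − 30 min = 6 h 46 min → rounds to 7 h 0 min
Wed: 09:08–15:52 = 6 h 44 min → rounds to 6 h 30 min
Total credited: 17 h 0 min.

17.00 hours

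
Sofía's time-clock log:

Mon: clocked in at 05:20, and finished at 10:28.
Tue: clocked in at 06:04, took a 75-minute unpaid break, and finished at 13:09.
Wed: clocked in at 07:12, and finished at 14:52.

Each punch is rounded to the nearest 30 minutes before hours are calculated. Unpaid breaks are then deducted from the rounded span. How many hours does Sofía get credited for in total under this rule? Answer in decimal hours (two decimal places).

Mon: in 05:20→05:30, out 10:28→10:30; 5 h 0 min
Tue: in 06:04→06:00, out 13:09→13:00; 7 h 0 min − 75 min = 5 h 45 min
Wed: in 07:12→07:00, out 14:52→15:00; 8 h 0 min
Total credited: 18 h 45 min.

18.75 hours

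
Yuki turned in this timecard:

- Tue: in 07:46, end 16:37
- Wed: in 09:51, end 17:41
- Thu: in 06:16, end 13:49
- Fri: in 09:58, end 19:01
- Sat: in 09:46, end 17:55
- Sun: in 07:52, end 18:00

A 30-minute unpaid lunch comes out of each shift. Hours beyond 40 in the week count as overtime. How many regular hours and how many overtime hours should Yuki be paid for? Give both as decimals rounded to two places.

Tue: 07:46–16:37 = 8 h 51 min; less 30 min break → 8 h 21 min
Wed: 09:51–17:41 = 7 h 50 min; less 30 min break → 7 h 20 min
Thu: 06:16–13:49 = 7 h 33 min; less 30 min break → 7 h 3 min
Fri: 09:58–19:01 = 9 h 3 min; less 30 min break → 8 h 33 min
Sat: 09:46–17:55 = 8 h 9 min; less 30 min break → 7 h 39 min
Sun: 07:52–18:00 = 10 h 8 min; less 30 min break → 9 h 38 min
Total worked: 48 h 34 min = 48.57 h.
Threshold 40 h → overtime 8 h 34 min, regular 40 h 0 min.

Regular 40.00 hours, overtime 8.57 hours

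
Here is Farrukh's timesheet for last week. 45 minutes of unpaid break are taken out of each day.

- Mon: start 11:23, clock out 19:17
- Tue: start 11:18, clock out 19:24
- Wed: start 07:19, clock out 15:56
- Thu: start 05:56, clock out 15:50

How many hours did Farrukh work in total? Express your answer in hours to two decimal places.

Mon: 11:23–19:17 = 7 h 54 min; less 45 min break → 7 h 9 min
Tue: 11:18–19:24 = 8 h 6 min; less 45 min break → 7 h 21 min
Wed: 07:19–15:56 = 8 h 37 min; less 45 min break → 7 h 52 min
Thu: 05:56–15:50 = 9 h 54 min; less 45 min break → 9 h 9 min
Total: 7 h 9 min + 7 h 21 min + 7 h 52 min + 9 h 9 min = 31 h 31 min.

31.52 hours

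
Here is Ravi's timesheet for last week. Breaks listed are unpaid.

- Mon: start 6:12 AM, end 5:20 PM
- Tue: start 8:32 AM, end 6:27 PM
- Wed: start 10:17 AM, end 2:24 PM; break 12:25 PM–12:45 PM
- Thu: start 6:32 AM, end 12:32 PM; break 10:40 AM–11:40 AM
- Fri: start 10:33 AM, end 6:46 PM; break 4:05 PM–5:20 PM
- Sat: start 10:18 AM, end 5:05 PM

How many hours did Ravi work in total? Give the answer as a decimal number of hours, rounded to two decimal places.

Mon: 6:12 AM–5:20 PM = 11 h 8 min
Tue: 8:32 AM–6:27 PM = 9 h 55 min
Wed: 10:17 AM–2:24 PM = 4 h 7 min; less 20 min break → 3 h 47 min
Thu: 6:32 AM–12:32 PM = 6 h 0 min; less 60 min break → 5 h 0 min
Fri: 10:33 AM–6:46 PM = 8 h 13 min; less 75 min break → 6 h 58 min
Sat: 10:18 AM–5:05 PM = 6 h 47 min
Total: 11 h 8 min + 9 h 55 min + 3 h 47 min + 5 h 0 min + 6 h 58 min + 6 h 47 min = 43 h 35 min.

43.58 hours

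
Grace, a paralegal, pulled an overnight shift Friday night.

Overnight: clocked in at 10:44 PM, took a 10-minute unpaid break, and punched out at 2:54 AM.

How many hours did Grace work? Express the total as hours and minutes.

4 h 0 min

Overnight: 10:44 PM → midnight = 1 h 16 min; midnight → 2:54 AM = 2 h 54 min; span 4 h 10 min; less 10 min break → 4 h 0 min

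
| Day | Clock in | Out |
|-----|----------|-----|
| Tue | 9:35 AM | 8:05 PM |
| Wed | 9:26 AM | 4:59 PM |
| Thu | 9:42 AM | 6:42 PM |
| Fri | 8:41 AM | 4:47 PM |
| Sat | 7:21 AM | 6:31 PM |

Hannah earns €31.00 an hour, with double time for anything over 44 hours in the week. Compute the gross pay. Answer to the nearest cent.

Tue: 9:35 AM–8:05 PM = 10 h 30 min
Wed: 9:26 AM–4:59 PM = 7 h 33 min
Thu: 9:42 AM–6:42 PM = 9 h 0 min
Fri: 8:41 AM–4:47 PM = 8 h 6 min
Sat: 7:21 AM–6:31 PM = 11 h 10 min
Total worked: 46 h 19 min = 2779 min.
Regular 44 h 0 min = 2640 min at €31.00/h; overtime 2 h 19 min = 139 min at €62.00/h.
Pay = (2640 × €31.00 + 139 × €62.00) ÷ 60 = €1507.63.

€1507.63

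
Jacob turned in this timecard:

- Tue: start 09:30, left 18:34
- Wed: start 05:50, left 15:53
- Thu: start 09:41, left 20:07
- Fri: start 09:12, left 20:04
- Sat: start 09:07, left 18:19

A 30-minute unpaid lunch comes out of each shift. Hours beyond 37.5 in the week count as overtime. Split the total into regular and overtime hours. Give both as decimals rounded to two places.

Regular 37.50 hours, overtime 9.62 hours

Tue: 09:30–18:34 = 9 h 4 min; less 30 min break → 8 h 34 min
Wed: 05:50–15:53 = 10 h 3 min; less 30 min break → 9 h 33 min
Thu: 09:41–20:07 = 10 h 26 min; less 30 min break → 9 h 56 min
Fri: 09:12–20:04 = 10 h 52 min; less 30 min break → 10 h 22 min
Sat: 09:07–18:19 = 9 h 12 min; less 30 min break → 8 h 42 min
Total worked: 47 h 7 min = 47.12 h.
Threshold 37.5 h → overtime 9 h 37 min, regular 37 h 30 min.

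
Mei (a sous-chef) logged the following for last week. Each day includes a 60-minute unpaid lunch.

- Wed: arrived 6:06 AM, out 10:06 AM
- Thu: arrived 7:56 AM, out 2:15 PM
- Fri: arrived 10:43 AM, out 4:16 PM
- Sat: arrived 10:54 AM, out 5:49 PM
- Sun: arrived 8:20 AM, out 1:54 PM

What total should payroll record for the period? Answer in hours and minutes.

Wed: 6:06 AM–10:06 AM = 4 h 0 min; less 60 min break → 3 h 0 min
Thu: 7:56 AM–2:15 PM = 6 h 19 min; less 60 min break → 5 h 19 min
Fri: 10:43 AM–4:16 PM = 5 h 33 min; less 60 min break → 4 h 33 min
Sat: 10:54 AM–5:49 PM = 6 h 55 min; less 60 min break → 5 h 55 min
Sun: 8:20 AM–1:54 PM = 5 h 34 min; less 60 min break → 4 h 34 min
Total: 3 h 0 min + 5 h 19 min + 4 h 33 min + 5 h 55 min + 4 h 34 min = 23 h 21 min.

23 h 21 min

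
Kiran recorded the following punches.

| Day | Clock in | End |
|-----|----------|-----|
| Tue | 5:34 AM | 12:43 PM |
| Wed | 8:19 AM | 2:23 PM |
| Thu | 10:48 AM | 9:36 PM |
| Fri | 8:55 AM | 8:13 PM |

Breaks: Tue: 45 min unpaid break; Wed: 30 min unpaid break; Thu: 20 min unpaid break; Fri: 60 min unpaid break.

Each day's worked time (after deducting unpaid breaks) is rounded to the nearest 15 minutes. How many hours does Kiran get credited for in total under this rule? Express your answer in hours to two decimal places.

32.75 hours

Tue: 5:34 AM–12:43 PM = 7 h 9 min − 45 min = 6 h 24 min → rounds to 6 h 30 min
Wed: 8:19 AM–2:23 PM = 6 h 4 min − 30 min = 5 h 34 min → rounds to 5 h 30 min
Thu: 10:48 AM–9:36 PM = 10 h 48 min − 20 min = 10 h 28 min → rounds to 10 h 30 min
Fri: 8:55 AM–8:13 PM = 11 h 18 min − 60 min = 10 h 18 min → rounds to 10 h 15 min
Total credited: 32 h 45 min.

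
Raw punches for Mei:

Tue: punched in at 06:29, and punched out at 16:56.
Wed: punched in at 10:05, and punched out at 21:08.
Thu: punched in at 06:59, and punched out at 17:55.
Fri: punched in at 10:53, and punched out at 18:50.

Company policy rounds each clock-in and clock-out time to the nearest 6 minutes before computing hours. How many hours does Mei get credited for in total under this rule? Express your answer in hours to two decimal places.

Tue: in 06:29→06:30, out 16:56→16:54; 10 h 24 min
Wed: in 10:05→10:06, out 21:08→21:06; 11 h 0 min
Thu: in 06:59→07:00, out 17:55→17:54; 10 h 54 min
Fri: in 10:53→10:54, out 18:50→18:48; 7 h 54 min
Total credited: 40 h 12 min.

40.20 hours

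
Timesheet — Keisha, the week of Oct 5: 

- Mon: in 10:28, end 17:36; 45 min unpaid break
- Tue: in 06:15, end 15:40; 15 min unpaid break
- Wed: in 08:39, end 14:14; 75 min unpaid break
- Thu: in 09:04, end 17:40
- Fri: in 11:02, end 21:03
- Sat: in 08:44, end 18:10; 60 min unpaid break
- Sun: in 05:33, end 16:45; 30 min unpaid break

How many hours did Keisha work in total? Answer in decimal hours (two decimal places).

57.63 hours

Mon: 10:28–17:36 = 7 h 8 min; less 45 min break → 6 h 23 min
Tue: 06:15–15:40 = 9 h 25 min; less 15 min break → 9 h 10 min
Wed: 08:39–14:14 = 5 h 35 min; less 75 min break → 4 h 20 min
Thu: 09:04–17:40 = 8 h 36 min
Fri: 11:02–21:03 = 10 h 1 min
Sat: 08:44–18:10 = 9 h 26 min; less 60 min break → 8 h 26 min
Sun: 05:33–16:45 = 11 h 12 min; less 30 min break → 10 h 42 min
Total: 6 h 23 min + 9 h 10 min + 4 h 20 min + 8 h 36 min + 10 h 1 min + 8 h 26 min + 10 h 42 min = 57 h 38 min.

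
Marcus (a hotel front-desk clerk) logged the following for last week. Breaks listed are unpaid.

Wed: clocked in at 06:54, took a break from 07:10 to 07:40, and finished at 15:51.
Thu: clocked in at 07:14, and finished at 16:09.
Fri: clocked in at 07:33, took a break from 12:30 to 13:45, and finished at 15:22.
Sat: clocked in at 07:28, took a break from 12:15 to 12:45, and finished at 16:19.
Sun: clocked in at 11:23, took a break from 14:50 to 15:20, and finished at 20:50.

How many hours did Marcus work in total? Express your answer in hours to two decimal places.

Wed: 06:54–15:51 = 8 h 57 min; less 30 min break → 8 h 27 min
Thu: 07:14–16:09 = 8 h 55 min
Fri: 07:33–15:22 = 7 h 49 min; less 75 min break → 6 h 34 min
Sat: 07:28–16:19 = 8 h 51 min; less 30 min break → 8 h 21 min
Sun: 11:23–20:50 = 9 h 27 min; less 30 min break → 8 h 57 min
Total: 8 h 27 min + 8 h 55 min + 6 h 34 min + 8 h 21 min + 8 h 57 min = 41 h 14 min.

41.23 hours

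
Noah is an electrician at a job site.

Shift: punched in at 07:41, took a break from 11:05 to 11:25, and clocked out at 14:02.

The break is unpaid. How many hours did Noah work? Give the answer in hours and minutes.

6 h 1 min

Shift: 07:41–14:02 = 6 h 21 min; less 20 min break → 6 h 1 min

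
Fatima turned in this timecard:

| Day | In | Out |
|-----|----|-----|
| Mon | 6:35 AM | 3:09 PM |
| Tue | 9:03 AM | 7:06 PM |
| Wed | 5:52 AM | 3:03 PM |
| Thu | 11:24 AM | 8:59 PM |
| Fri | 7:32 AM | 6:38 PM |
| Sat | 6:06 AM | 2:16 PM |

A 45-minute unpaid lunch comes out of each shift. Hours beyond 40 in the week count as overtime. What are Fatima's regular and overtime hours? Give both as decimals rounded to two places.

Regular 40.00 hours, overtime 12.15 hours

Mon: 6:35 AM–3:09 PM = 8 h 34 min; less 45 min break → 7 h 49 min
Tue: 9:03 AM–7:06 PM = 10 h 3 min; less 45 min break → 9 h 18 min
Wed: 5:52 AM–3:03 PM = 9 h 11 min; less 45 min break → 8 h 26 min
Thu: 11:24 AM–8:59 PM = 9 h 35 min; less 45 min break → 8 h 50 min
Fri: 7:32 AM–6:38 PM = 11 h 6 min; less 45 min break → 10 h 21 min
Sat: 6:06 AM–2:16 PM = 8 h 10 min; less 45 min break → 7 h 25 min
Total worked: 52 h 9 min = 52.15 h.
Threshold 40 h → overtime 12 h 9 min, regular 40 h 0 min.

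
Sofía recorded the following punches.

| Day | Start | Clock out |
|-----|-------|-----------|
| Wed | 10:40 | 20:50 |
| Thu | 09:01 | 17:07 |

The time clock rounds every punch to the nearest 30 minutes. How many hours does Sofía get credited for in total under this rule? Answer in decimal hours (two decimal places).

18.50 hours

Wed: in 10:40→10:30, out 20:50→21:00; 10 h 30 min
Thu: in 09:01→09:00, out 17:07→17:00; 8 h 0 min
Total credited: 18 h 30 min.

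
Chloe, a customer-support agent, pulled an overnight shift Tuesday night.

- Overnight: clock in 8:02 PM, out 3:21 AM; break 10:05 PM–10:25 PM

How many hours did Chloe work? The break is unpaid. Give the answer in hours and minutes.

6 h 59 min

Overnight: 8:02 PM → midnight = 3 h 58 min; midnight → 3:21 AM = 3 h 21 min; span 7 h 19 min; less 20 min break → 6 h 59 min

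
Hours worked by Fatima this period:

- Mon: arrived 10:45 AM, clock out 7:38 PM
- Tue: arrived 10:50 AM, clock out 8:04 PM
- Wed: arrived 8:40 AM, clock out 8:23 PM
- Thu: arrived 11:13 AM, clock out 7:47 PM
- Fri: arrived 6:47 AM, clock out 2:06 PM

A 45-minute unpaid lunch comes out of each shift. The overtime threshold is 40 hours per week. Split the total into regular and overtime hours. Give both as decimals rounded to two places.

Mon: 10:45 AM–7:38 PM = 8 h 53 min; less 45 min break → 8 h 8 min
Tue: 10:50 AM–8:04 PM = 9 h 14 min; less 45 min break → 8 h 29 min
Wed: 8:40 AM–8:23 PM = 11 h 43 min; less 45 min break → 10 h 58 min
Thu: 11:13 AM–7:47 PM = 8 h 34 min; less 45 min break → 7 h 49 min
Fri: 6:47 AM–2:06 PM = 7 h 19 min; less 45 min break → 6 h 34 min
Total worked: 41 h 58 min = 41.97 h.
Threshold 40 h → overtime 1 h 58 min, regular 40 h 0 min.

Regular 40.00 hours, overtime 1.97 hours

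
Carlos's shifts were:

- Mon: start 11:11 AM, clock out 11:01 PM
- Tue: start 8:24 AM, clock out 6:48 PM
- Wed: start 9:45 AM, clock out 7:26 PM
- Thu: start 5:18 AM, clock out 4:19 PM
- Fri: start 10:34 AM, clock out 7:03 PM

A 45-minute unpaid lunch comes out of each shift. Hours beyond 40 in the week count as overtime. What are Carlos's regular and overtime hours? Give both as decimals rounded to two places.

Mon: 11:11 AM–11:01 PM = 11 h 50 min; less 45 min break → 11 h 5 min
Tue: 8:24 AM–6:48 PM = 10 h 24 min; less 45 min break → 9 h 39 min
Wed: 9:45 AM–7:26 PM = 9 h 41 min; less 45 min break → 8 h 56 min
Thu: 5:18 AM–4:19 PM = 11 h 1 min; less 45 min break → 10 h 16 min
Fri: 10:34 AM–7:03 PM = 8 h 29 min; less 45 min break → 7 h 44 min
Total worked: 47 h 40 min = 47.67 h.
Threshold 40 h → overtime 7 h 40 min, regular 40 h 0 min.

Regular 40.00 hours, overtime 7.67 hours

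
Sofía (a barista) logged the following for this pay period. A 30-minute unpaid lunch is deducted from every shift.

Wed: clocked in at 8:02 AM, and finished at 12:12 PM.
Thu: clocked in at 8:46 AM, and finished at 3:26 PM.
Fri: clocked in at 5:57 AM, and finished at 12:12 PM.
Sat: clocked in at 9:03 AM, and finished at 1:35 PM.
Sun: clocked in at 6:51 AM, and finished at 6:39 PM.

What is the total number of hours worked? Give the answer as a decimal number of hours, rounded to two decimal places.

30.92 hours

Wed: 8:02 AM–12:12 PM = 4 h 10 min; less 30 min break → 3 h 40 min
Thu: 8:46 AM–3:26 PM = 6 h 40 min; less 30 min break → 6 h 10 min
Fri: 5:57 AM–12:12 PM = 6 h 15 min; less 30 min break → 5 h 45 min
Sat: 9:03 AM–1:35 PM = 4 h 32 min; less 30 min break → 4 h 2 min
Sun: 6:51 AM–6:39 PM = 11 h 48 min; less 30 min break → 11 h 18 min
Total: 3 h 40 min + 6 h 10 min + 5 h 45 min + 4 h 2 min + 11 h 18 min = 30 h 55 min.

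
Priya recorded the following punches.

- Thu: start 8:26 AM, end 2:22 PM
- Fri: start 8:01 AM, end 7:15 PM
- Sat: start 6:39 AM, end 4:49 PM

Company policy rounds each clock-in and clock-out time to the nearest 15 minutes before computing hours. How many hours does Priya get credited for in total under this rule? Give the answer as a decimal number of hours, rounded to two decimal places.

Thu: in 8:26 AM→8:30 AM, out 2:22 PM→2:15 PM; 5 h 45 min
Fri: in 8:01 AM→8:00 AM, out 7:15 PM→7:15 PM; 11 h 15 min
Sat: in 6:39 AM→6:45 AM, out 4:49 PM→4:45 PM; 10 h 0 min
Total credited: 27 h 0 min.

27.00 hours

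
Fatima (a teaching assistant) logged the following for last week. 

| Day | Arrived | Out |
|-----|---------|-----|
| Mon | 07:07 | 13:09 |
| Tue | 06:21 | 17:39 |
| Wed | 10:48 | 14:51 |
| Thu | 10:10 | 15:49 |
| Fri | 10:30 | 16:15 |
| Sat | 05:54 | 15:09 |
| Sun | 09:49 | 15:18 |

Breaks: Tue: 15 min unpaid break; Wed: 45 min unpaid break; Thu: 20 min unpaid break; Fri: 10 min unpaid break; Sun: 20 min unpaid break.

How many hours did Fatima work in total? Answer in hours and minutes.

45 h 41 min

Mon: 07:07–13:09 = 6 h 2 min
Tue: 06:21–17:39 = 11 h 18 min; less 15 min break → 11 h 3 min
Wed: 10:48–14:51 = 4 h 3 min; less 45 min break → 3 h 18 min
Thu: 10:10–15:49 = 5 h 39 min; less 20 min break → 5 h 19 min
Fri: 10:30–16:15 = 5 h 45 min; less 10 min break → 5 h 35 min
Sat: 05:54–15:09 = 9 h 15 min
Sun: 09:49–15:18 = 5 h 29 min; less 20 min break → 5 h 9 min
Total: 6 h 2 min + 11 h 3 min + 3 h 18 min + 5 h 19 min + 5 h 35 min + 9 h 15 min + 5 h 9 min = 45 h 41 min.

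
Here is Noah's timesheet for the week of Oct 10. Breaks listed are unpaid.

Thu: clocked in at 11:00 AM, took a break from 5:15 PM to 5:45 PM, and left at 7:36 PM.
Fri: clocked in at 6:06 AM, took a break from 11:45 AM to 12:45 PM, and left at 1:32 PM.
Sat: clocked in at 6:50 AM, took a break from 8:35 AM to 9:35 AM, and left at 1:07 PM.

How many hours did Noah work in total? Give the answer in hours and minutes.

19 h 49 min

Thu: 11:00 AM–7:36 PM = 8 h 36 min; less 30 min break → 8 h 6 min
Fri: 6:06 AM–1:32 PM = 7 h 26 min; less 60 min break → 6 h 26 min
Sat: 6:50 AM–1:07 PM = 6 h 17 min; less 60 min break → 5 h 17 min
Total: 8 h 6 min + 6 h 26 min + 5 h 17 min = 19 h 49 min.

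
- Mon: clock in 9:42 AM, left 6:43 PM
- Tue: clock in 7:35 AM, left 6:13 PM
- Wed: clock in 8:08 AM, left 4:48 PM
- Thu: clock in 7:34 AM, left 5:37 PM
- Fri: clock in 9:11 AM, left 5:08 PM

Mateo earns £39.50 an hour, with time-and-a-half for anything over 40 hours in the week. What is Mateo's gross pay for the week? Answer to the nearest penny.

Mon: 9:42 AM–6:43 PM = 9 h 1 min
Tue: 7:35 AM–6:13 PM = 10 h 38 min
Wed: 8:08 AM–4:48 PM = 8 h 40 min
Thu: 7:34 AM–5:37 PM = 10 h 3 min
Fri: 9:11 AM–5:08 PM = 7 h 57 min
Total worked: 46 h 19 min = 2779 min.
Regular 40 h 0 min = 2400 min at £39.50/h; overtime 6 h 19 min = 379 min at £59.25/h.
Pay = (2400 × £39.50 + 379 × £59.25) ÷ 60 = £1954.26.

£1954.26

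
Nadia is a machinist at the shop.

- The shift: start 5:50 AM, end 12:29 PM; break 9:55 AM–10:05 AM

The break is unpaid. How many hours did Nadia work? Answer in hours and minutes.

The shift: 5:50 AM–12:29 PM = 6 h 39 min; less 10 min break → 6 h 29 min

6 h 29 min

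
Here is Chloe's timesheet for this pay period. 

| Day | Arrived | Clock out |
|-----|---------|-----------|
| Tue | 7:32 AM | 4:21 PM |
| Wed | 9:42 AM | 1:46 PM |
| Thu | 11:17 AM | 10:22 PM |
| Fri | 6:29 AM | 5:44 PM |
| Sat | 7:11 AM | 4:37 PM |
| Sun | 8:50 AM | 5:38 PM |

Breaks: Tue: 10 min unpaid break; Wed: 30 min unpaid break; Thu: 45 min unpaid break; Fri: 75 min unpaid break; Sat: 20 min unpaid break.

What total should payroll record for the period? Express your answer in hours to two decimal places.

50.45 hours

Tue: 7:32 AM–4:21 PM = 8 h 49 min; less 10 min break → 8 h 39 min
Wed: 9:42 AM–1:46 PM = 4 h 4 min; less 30 min break → 3 h 34 min
Thu: 11:17 AM–10:22 PM = 11 h 5 min; less 45 min break → 10 h 20 min
Fri: 6:29 AM–5:44 PM = 11 h 15 min; less 75 min break → 10 h 0 min
Sat: 7:11 AM–4:37 PM = 9 h 26 min; less 20 min break → 9 h 6 min
Sun: 8:50 AM–5:38 PM = 8 h 48 min
Total: 8 h 39 min + 3 h 34 min + 10 h 20 min + 10 h 0 min + 9 h 6 min + 8 h 48 min = 50 h 27 min.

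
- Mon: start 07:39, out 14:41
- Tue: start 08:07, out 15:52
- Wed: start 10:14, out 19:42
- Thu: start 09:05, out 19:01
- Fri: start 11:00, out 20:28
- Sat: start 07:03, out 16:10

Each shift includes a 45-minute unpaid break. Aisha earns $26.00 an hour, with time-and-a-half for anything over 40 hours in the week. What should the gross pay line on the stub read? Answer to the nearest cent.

Mon: 07:39–14:41 = 7 h 2 min; less 45 min break → 6 h 17 min
Tue: 08:07–15:52 = 7 h 45 min; less 45 min break → 7 h 0 min
Wed: 10:14–19:42 = 9 h 28 min; less 45 min break → 8 h 43 min
Thu: 09:05–19:01 = 9 h 56 min; less 45 min break → 9 h 11 min
Fri: 11:00–20:28 = 9 h 28 min; less 45 min break → 8 h 43 min
Sat: 07:03–16:10 = 9 h 7 min; less 45 min break → 8 h 22 min
Total worked: 48 h 16 min = 2896 min.
Regular 40 h 0 min = 2400 min at $26.00/h; overtime 8 h 16 min = 496 min at $39.00/h.
Pay = (2400 × $26.00 + 496 × $39.00) ÷ 60 = $1362.40.

$1362.40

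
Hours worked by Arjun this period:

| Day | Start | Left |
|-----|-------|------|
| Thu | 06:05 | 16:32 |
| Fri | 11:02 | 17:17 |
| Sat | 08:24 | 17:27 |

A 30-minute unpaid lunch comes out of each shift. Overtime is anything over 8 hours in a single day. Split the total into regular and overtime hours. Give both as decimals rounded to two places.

Thu: 06:05–16:32 = 10 h 27 min; less 30 min break → 9 h 57 min
Fri: 11:02–17:17 = 6 h 15 min; less 30 min break → 5 h 45 min
Sat: 08:24–17:27 = 9 h 3 min; less 30 min break → 8 h 33 min
Thu reg 8 h 0 min / OT 1 h 57 min; Fri reg 5 h 45 min / OT 0 h 0 min; Sat reg 8 h 0 min / OT 0 h 33 min.
Totals: regular 21 h 45 min, overtime 2 h 30 min.

Regular 21.75 hours, overtime 2.50 hours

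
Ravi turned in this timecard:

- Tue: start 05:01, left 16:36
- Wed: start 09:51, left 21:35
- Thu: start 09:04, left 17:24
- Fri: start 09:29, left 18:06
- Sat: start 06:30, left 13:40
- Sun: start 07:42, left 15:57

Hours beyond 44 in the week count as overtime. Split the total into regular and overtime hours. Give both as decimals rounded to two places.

Tue: 05:01–16:36 = 11 h 35 min
Wed: 09:51–21:35 = 11 h 44 min
Thu: 09:04–17:24 = 8 h 20 min
Fri: 09:29–18:06 = 8 h 37 min
Sat: 06:30–13:40 = 7 h 10 min
Sun: 07:42–15:57 = 8 h 15 min
Total worked: 55 h 41 min = 55.68 h.
Threshold 44 h → overtime 11 h 41 min, regular 44 h 0 min.

Regular 44.00 hours, overtime 11.68 hours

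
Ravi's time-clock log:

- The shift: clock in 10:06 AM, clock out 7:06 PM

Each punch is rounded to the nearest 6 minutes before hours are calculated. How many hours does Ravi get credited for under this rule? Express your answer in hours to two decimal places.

The shift: in 10:06 AM→10:06 AM, out 7:06 PM→7:06 PM; 9 h 0 min

9.00 hours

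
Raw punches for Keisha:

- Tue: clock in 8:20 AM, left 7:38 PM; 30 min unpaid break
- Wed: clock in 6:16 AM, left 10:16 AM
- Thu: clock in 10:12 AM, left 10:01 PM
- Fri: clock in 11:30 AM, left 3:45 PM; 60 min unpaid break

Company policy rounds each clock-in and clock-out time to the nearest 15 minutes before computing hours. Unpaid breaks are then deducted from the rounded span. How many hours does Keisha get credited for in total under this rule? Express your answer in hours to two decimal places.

30.00 hours

Tue: in 8:20 AM→8:15 AM, out 7:38 PM→7:45 PM; 11 h 30 min − 30 min = 11 h 0 min
Wed: in 6:16 AM→6:15 AM, out 10:16 AM→10:15 AM; 4 h 0 min
Thu: in 10:12 AM→10:15 AM, out 10:01 PM→10:00 PM; 11 h 45 min
Fri: in 11:30 AM→11:30 AM, out 3:45 PM→3:45 PM; 4 h 15 min − 60 min = 3 h 15 min
Total credited: 30 h 0 min.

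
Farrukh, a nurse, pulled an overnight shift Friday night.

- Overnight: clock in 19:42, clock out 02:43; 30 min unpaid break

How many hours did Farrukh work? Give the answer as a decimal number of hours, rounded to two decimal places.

Overnight: 19:42 → midnight = 4 h 18 min; midnight → 02:43 = 2 h 43 min; span 7 h 1 min; less 30 min break → 6 h 31 min

6.52 hours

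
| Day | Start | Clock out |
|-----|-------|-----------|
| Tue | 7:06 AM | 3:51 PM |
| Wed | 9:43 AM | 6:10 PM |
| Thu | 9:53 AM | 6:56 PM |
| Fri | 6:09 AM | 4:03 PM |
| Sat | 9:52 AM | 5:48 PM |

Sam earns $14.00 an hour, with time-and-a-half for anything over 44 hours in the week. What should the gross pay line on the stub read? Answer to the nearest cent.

Tue: 7:06 AM–3:51 PM = 8 h 45 min
Wed: 9:43 AM–6:10 PM = 8 h 27 min
Thu: 9:53 AM–6:56 PM = 9 h 3 min
Fri: 6:09 AM–4:03 PM = 9 h 54 min
Sat: 9:52 AM–5:48 PM = 7 h 56 min
Total worked: 44 h 5 min = 2645 min.
Regular 44 h 0 min = 2640 min at $14.00/h; overtime 0 h 5 min = 5 min at $21.00/h.
Pay = (2640 × $14.00 + 5 × $21.00) ÷ 60 = $617.75.

$617.75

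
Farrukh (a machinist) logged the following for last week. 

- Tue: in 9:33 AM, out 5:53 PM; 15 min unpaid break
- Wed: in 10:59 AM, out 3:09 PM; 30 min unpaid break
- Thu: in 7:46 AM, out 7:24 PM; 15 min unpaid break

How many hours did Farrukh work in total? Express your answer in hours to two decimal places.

Tue: 9:33 AM–5:53 PM = 8 h 20 min; less 15 min break → 8 h 5 min
Wed: 10:59 AM–3:09 PM = 4 h 10 min; less 30 min break → 3 h 40 min
Thu: 7:46 AM–7:24 PM = 11 h 38 min; less 15 min break → 11 h 23 min
Total: 8 h 5 min + 3 h 40 min + 11 h 23 min = 23 h 8 min.

23.13 hours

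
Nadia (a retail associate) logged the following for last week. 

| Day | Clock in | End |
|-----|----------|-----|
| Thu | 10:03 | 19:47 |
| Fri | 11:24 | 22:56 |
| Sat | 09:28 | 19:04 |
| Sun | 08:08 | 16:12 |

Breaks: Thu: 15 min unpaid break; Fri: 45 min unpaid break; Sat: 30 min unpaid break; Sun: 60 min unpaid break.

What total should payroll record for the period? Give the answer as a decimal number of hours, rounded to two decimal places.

Thu: 10:03–19:47 = 9 h 44 min; less 15 min break → 9 h 29 min
Fri: 11:24–22:56 = 11 h 32 min; less 45 min break → 10 h 47 min
Sat: 09:28–19:04 = 9 h 36 min; less 30 min break → 9 h 6 min
Sun: 08:08–16:12 = 8 h 4 min; less 60 min break → 7 h 4 min
Total: 9 h 29 min + 10 h 47 min + 9 h 6 min + 7 h 4 min = 36 h 26 min.

36.43 hours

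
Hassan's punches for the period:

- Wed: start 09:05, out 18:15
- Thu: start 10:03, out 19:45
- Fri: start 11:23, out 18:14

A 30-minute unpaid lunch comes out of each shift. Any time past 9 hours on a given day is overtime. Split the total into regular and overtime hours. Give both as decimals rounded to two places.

Regular 24.02 hours, overtime 0.20 hours

Wed: 09:05–18:15 = 9 h 10 min; less 30 min break → 8 h 40 min
Thu: 10:03–19:45 = 9 h 42 min; less 30 min break → 9 h 12 min
Fri: 11:23–18:14 = 6 h 51 min; less 30 min break → 6 h 21 min
Wed reg 8 h 40 min / OT 0 h 0 min; Thu reg 9 h 0 min / OT 0 h 12 min; Fri reg 6 h 21 min / OT 0 h 0 min.
Totals: regular 24 h 1 min, overtime 0 h 12 min.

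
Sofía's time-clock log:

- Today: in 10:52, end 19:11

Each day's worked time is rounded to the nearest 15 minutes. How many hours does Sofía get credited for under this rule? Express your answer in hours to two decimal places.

Today: 10:52–19:11 = 8 h 19 min → rounds to 8 h 15 min

8.25 hours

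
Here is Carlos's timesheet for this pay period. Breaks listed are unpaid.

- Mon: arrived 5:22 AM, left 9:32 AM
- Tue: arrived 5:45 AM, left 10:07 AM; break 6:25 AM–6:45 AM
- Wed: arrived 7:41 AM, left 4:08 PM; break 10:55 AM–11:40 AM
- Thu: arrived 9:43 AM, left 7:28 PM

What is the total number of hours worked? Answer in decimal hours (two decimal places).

25.65 hours

Mon: 5:22 AM–9:32 AM = 4 h 10 min
Tue: 5:45 AM–10:07 AM = 4 h 22 min; less 20 min break → 4 h 2 min
Wed: 7:41 AM–4:08 PM = 8 h 27 min; less 45 min break → 7 h 42 min
Thu: 9:43 AM–7:28 PM = 9 h 45 min
Total: 4 h 10 min + 4 h 2 min + 7 h 42 min + 9 h 45 min = 25 h 39 min.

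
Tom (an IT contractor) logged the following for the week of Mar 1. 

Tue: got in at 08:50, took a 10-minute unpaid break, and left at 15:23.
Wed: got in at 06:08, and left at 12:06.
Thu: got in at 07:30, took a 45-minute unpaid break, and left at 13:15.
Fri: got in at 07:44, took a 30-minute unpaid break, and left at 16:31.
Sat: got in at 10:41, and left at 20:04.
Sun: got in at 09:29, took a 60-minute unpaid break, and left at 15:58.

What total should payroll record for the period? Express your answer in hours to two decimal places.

Tue: 08:50–15:23 = 6 h 33 min; less 10 min break → 6 h 23 min
Wed: 06:08–12:06 = 5 h 58 min
Thu: 07:30–13:15 = 5 h 45 min; less 45 min break → 5 h 0 min
Fri: 07:44–16:31 = 8 h 47 min; less 30 min break → 8 h 17 min
Sat: 10:41–20:04 = 9 h 23 min
Sun: 09:29–15:58 = 6 h 29 min; less 60 min break → 5 h 29 min
Total: 6 h 23 min + 5 h 58 min + 5 h 0 min + 8 h 17 min + 9 h 23 min + 5 h 29 min = 40 h 30 min.

40.50 hours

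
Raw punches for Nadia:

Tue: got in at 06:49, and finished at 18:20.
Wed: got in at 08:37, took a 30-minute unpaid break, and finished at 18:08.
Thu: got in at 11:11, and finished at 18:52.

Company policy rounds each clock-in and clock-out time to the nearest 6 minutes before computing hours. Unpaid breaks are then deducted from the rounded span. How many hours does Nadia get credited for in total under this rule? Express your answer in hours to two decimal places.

Tue: in 06:49→06:48, out 18:20→18:18; 11 h 30 min
Wed: in 08:37→08:36, out 18:08→18:06; 9 h 30 min − 30 min = 9 h 0 min
Thu: in 11:11→11:12, out 18:52→18:54; 7 h 42 min
Total credited: 28 h 12 min.

28.20 hours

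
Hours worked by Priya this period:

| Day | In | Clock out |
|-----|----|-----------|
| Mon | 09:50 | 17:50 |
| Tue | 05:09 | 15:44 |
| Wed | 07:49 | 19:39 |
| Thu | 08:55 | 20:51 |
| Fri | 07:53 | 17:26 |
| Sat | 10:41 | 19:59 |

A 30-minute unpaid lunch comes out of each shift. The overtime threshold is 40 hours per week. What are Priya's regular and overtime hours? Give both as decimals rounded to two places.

Regular 40.00 hours, overtime 18.20 hours

Mon: 09:50–17:50 = 8 h 0 min; less 30 min break → 7 h 30 min
Tue: 05:09–15:44 = 10 h 35 min; less 30 min break → 10 h 5 min
Wed: 07:49–19:39 = 11 h 50 min; less 30 min break → 11 h 20 min
Thu: 08:55–20:51 = 11 h 56 min; less 30 min break → 11 h 26 min
Fri: 07:53–17:26 = 9 h 33 min; less 30 min break → 9 h 3 min
Sat: 10:41–19:59 = 9 h 18 min; less 30 min break → 8 h 48 min
Total worked: 58 h 12 min = 58.20 h.
Threshold 40 h → overtime 18 h 12 min, regular 40 h 0 min.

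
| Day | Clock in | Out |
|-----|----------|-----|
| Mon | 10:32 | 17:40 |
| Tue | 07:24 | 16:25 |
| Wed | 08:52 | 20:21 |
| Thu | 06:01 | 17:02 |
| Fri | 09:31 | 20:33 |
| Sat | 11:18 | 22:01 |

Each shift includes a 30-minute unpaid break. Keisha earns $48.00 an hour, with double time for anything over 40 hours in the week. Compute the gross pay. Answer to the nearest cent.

Mon: 10:32–17:40 = 7 h 8 min; less 30 min break → 6 h 38 min
Tue: 07:24–16:25 = 9 h 1 min; less 30 min break → 8 h 31 min
Wed: 08:52–20:21 = 11 h 29 min; less 30 min break → 10 h 59 min
Thu: 06:01–17:02 = 11 h 1 min; less 30 min break → 10 h 31 min
Fri: 09:31–20:33 = 11 h 2 min; less 30 min break → 10 h 32 min
Sat: 11:18–22:01 = 10 h 43 min; less 30 min break → 10 h 13 min
Total worked: 57 h 24 min = 3444 min.
Regular 40 h 0 min = 2400 min at $48.00/h; overtime 17 h 24 min = 1044 min at $96.00/h.
Pay = (2400 × $48.00 + 1044 × $96.00) ÷ 60 = $3590.40.

$3590.40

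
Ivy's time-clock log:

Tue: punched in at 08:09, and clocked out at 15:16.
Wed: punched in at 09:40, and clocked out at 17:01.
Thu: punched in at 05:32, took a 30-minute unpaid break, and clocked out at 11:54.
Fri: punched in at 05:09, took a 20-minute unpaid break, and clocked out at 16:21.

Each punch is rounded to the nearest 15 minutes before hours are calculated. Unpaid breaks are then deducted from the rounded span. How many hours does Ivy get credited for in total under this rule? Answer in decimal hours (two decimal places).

Tue: in 08:09→08:15, out 15:16→15:15; 7 h 0 min
Wed: in 09:40→09:45, out 17:01→17:00; 7 h 15 min
Thu: in 05:32→05:30, out 11:54→12:00; 6 h 30 min − 30 min = 6 h 0 min
Fri: in 05:09→05:15, out 16:21→16:15; 11 h 0 min − 20 min = 10 h 40 min
Total credited: 30 h 55 min.

30.92 hours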